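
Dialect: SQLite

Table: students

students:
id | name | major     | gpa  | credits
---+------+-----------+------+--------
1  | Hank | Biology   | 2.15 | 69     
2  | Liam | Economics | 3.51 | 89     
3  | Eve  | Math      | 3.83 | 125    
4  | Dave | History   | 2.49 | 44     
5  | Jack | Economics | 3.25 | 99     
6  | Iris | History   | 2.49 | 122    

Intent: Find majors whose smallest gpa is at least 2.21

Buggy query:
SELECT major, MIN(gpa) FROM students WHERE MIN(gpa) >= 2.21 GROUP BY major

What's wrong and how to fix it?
Bug: Aggregates like MIN are computed per group after WHERE runs

Fix: Use HAVING for the per-group MIN condition

Corrected query:
SELECT major, MIN(gpa) FROM students GROUP BY major HAVING MIN(gpa) >= 2.21

Result:
major     | MIN(gpa)
----------+---------
Economics | 3.25    
History   | 2.49    
Math      | 3.83    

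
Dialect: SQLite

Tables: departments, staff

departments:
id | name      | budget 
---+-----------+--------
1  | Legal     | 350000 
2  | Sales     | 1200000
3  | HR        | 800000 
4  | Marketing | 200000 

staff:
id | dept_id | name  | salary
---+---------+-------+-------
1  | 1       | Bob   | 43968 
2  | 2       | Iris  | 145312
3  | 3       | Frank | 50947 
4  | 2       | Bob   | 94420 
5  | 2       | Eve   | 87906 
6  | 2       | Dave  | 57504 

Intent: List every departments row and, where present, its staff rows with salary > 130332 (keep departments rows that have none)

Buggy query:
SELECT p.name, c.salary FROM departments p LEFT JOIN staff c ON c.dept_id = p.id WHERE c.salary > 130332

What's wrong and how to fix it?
Bug: Filtering c.salary in WHERE discards the NULL rows produced by LEFT JOIN, turning it into an inner join

Fix: Put 'c.salary > 130332' in the JOIN's ON clause instead of WHERE

Corrected query:
SELECT p.name, c.salary FROM departments p LEFT JOIN staff c ON c.dept_id = p.id AND c.salary > 130332

Result:
name      | salary
----------+-------
Legal     | NULL  
Sales     | 145312
HR        | NULL  
Marketing | NULL  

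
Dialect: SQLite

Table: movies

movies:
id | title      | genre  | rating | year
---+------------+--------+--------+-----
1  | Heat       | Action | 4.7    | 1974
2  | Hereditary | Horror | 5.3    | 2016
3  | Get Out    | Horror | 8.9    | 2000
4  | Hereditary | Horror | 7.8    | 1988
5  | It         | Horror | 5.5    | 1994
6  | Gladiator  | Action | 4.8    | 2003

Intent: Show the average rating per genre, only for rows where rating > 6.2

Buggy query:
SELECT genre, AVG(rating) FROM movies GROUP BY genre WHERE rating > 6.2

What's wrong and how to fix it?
Bug: WHERE cannot follow GROUP BY

Fix: Place WHERE between FROM and GROUP BY

Corrected query:
SELECT genre, AVG(rating) FROM movies WHERE rating > 6.2 GROUP BY genre

Result:
genre  | AVG(rating)
-------+------------
Horror | 8.35       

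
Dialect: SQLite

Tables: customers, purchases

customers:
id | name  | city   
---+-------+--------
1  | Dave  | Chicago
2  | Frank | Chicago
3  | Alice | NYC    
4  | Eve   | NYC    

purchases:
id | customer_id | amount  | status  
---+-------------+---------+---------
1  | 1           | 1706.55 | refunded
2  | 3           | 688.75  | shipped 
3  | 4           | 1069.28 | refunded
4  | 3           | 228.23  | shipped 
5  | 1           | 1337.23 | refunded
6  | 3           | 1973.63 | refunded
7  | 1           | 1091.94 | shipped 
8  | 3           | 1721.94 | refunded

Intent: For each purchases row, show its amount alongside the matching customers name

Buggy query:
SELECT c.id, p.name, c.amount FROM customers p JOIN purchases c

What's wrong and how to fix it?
Bug: JOIN with no ON clause produces a cartesian product; every purchases row pairs with every customers row

Fix: Specify the join condition linking the foreign key to the parent id

Corrected query:
SELECT c.id, p.name, c.amount FROM customers p JOIN purchases c ON c.customer_id = p.id

Result:
id | name  | amount 
---+-------+--------
1  | Dave  | 1706.55
2  | Alice | 688.75 
3  | Eve   | 1069.28
4  | Alice | 228.23 
5  | Dave  | 1337.23
6  | Alice | 1973.63
7  | Dave  | 1091.94
8  | Alice | 1721.94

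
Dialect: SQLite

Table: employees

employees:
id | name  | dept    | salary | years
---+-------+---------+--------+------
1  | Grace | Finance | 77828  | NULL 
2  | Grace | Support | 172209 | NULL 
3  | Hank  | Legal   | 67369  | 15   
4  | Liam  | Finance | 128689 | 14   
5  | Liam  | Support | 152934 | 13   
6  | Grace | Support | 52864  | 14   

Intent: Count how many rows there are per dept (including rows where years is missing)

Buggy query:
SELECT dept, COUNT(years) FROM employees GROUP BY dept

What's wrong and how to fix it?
Bug: COUNT(column) counts non-NULL values only; rows with NULL years aren't counted

Fix: Use COUNT(*) to count all rows regardless of NULL

Corrected query:
SELECT dept, COUNT(*) FROM employees GROUP BY dept

Result:
dept    | COUNT(*)
--------+---------
Finance | 2       
Legal   | 1       
Support | 3       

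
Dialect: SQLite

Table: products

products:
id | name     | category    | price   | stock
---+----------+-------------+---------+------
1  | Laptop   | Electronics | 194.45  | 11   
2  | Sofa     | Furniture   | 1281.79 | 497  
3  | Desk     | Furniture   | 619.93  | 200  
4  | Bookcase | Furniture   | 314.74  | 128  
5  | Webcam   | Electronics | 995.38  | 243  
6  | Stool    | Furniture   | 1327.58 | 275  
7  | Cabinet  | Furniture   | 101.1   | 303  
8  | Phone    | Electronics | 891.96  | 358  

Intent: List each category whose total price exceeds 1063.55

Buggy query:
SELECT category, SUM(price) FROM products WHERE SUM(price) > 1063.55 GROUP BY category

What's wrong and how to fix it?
Bug: SUM(price) is an aggregate, but WHERE filters rows before aggregation

Fix: Move the aggregate condition to a HAVING clause

Corrected query:
SELECT category, SUM(price) FROM products GROUP BY category HAVING SUM(price) > 1063.55

Result:
category    | SUM(price)
------------+-----------
Electronics | 2081.79   
Furniture   | 3645.14   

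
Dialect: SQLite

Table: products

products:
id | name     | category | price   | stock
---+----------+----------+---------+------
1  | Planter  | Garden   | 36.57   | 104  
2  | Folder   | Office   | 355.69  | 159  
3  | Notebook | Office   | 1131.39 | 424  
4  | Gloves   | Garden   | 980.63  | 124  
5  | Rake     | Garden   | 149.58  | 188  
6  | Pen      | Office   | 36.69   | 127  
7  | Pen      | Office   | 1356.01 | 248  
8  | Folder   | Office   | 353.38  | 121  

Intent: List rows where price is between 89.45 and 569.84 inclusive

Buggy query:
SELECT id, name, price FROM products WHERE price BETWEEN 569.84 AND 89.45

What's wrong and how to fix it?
Bug: BETWEEN expects the lower bound first; with 569.84 AND 89.45 the range is empty

Fix: Swap the bounds so the smaller value comes first

Corrected query:
SELECT id, name, price FROM products WHERE price BETWEEN 89.45 AND 569.84

Result:
id | name   | price 
---+--------+-------
2  | Folder | 355.69
5  | Rake   | 149.58
8  | Folder | 353.38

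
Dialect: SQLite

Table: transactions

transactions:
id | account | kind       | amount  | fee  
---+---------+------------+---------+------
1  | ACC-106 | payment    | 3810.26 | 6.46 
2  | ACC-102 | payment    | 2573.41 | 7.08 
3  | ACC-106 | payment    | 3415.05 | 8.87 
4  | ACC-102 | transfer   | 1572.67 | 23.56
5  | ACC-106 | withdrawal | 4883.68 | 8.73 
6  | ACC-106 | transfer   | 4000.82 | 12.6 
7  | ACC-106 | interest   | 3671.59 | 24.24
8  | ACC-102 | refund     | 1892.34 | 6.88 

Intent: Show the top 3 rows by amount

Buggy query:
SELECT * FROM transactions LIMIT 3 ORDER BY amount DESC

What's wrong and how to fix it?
Bug: ORDER BY cannot follow LIMIT; LIMIT is the final clause

Fix: Swap the clauses: ORDER BY first, then LIMIT

Corrected query:
SELECT * FROM transactions ORDER BY amount DESC LIMIT 3

Result:
id | account | kind       | amount  | fee 
---+---------+------------+---------+-----
5  | ACC-106 | withdrawal | 4883.68 | 8.73
6  | ACC-106 | transfer   | 4000.82 | 12.6
1  | ACC-106 | payment    | 3810.26 | 6.46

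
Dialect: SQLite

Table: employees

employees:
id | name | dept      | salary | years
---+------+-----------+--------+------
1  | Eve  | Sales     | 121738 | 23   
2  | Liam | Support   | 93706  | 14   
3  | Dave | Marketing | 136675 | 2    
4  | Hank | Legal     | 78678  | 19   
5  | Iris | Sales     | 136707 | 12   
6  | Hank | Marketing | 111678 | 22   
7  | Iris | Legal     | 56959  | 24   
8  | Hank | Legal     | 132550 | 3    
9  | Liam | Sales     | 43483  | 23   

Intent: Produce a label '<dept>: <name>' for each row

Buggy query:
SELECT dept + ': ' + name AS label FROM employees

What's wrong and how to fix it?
Bug: SQLite uses || for string concatenation; + coerces text to numbers (yielding 0)

Fix: Replace + with || to concatenate text

Corrected query:
SELECT dept || ': ' || name AS label FROM employees

Result:
label          
---------------
Sales: Eve     
Support: Liam  
Marketing: Dave
Legal: Hank    
Sales: Iris    
Marketing: Hank
Legal: Iris    
Legal: Hank    
Sales: Liam    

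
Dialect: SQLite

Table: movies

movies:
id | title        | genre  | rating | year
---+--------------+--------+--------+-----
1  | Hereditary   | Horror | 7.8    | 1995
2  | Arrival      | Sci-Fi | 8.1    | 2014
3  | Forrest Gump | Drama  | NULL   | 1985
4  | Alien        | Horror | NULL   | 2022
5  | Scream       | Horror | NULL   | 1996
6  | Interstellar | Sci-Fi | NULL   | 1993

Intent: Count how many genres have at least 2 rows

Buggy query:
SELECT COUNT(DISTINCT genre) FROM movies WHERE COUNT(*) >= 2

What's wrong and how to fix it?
Bug: WHERE filters individual rows, not groups, so a group-level COUNT is invalid there

Fix: Use a subquery that GROUPs and filters with HAVING, then count its rows

Corrected query:
SELECT COUNT(*) FROM (SELECT genre FROM movies GROUP BY genre HAVING COUNT(*) >= 2)

Result:
COUNT(*)
--------
2       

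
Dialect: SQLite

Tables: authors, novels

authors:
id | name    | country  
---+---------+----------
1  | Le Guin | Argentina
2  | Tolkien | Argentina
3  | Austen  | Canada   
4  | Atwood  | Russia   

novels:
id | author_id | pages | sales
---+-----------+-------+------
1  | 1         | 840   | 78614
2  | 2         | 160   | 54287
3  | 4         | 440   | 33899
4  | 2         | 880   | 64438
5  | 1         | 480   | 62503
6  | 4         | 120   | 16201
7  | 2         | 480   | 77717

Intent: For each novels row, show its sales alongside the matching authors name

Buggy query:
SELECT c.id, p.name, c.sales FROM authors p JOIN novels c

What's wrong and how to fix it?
Bug: Missing join condition: each novels row is matched to all authors rows instead of just its own

Fix: Add ON c.author_id = p.id to the JOIN

Corrected query:
SELECT c.id, p.name, c.sales FROM authors p JOIN novels c ON c.author_id = p.id

Result:
id | name    | sales
---+---------+------
1  | Le Guin | 78614
2  | Tolkien | 54287
3  | Atwood  | 33899
4  | Tolkien | 64438
5  | Le Guin | 62503
6  | Atwood  | 16201
7  | Tolkien | 77717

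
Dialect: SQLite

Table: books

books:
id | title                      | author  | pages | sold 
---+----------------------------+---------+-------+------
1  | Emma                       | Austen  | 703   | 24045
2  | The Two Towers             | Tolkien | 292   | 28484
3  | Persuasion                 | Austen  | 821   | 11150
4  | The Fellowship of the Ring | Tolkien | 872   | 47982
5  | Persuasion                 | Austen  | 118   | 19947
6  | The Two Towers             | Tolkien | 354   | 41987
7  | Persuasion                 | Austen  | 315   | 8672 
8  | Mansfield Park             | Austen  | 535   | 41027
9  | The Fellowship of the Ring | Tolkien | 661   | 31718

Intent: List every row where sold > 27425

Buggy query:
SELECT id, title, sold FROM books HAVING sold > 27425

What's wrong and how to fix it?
Bug: This is a non-aggregate query (no GROUP BY, no aggregates), so in SQLite the HAVING clause is invalid here; a row-level condition belongs in WHERE

Fix: Replace HAVING with WHERE since the condition applies to individual rows

Corrected query:
SELECT id, title, sold FROM books WHERE sold > 27425

Result:
id | title                      | sold 
---+----------------------------+------
2  | The Two Towers             | 28484
4  | The Fellowship of the Ring | 47982
6  | The Two Towers             | 41987
8  | Mansfield Park             | 41027
9  | The Fellowship of the Ring | 31718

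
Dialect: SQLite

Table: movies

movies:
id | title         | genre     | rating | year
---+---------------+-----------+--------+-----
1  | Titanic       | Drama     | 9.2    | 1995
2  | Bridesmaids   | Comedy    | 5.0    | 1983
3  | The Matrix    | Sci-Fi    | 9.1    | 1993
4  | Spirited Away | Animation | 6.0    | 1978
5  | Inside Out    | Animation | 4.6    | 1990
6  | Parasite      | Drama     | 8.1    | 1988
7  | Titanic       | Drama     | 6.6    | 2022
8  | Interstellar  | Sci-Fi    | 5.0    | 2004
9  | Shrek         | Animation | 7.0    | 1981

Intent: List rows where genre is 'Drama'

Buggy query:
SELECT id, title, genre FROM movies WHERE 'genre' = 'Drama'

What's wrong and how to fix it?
Bug: 'genre' in single quotes is a string literal, not the column; the comparison is literal-vs-literal and never true

Fix: Reference the column as genre without single quotes

Corrected query:
SELECT id, title, genre FROM movies WHERE genre = 'Drama'

Result:
id | title    | genre
---+----------+------
1  | Titanic  | Drama
6  | Parasite | Drama
7  | Titanic  | Drama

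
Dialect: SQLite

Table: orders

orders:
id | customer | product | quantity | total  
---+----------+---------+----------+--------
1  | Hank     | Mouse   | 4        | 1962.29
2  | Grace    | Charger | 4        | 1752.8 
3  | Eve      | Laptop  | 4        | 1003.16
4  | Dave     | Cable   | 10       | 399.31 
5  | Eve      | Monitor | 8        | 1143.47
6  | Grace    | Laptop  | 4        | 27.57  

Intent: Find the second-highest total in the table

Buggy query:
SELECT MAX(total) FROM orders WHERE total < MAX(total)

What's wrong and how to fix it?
Bug: The inner MAX is an aggregate inside WHERE, which is not allowed

Fix: Compute the overall MAX in a subquery, then take MAX of rows below it

Corrected query:
SELECT MAX(total) FROM orders WHERE total < (SELECT MAX(total) FROM orders)

Result:
MAX(total)
----------
1752.8    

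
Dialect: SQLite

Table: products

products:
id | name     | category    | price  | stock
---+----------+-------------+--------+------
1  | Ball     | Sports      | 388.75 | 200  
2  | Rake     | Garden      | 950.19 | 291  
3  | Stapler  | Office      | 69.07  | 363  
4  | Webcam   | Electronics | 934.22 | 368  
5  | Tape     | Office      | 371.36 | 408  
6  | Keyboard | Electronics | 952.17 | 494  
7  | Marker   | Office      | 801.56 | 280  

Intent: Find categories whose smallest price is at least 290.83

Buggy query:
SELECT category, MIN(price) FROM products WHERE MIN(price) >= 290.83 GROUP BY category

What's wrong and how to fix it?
Bug: Aggregates like MIN are computed per group after WHERE runs

Fix: Use HAVING for the per-group MIN condition

Corrected query:
SELECT category, MIN(price) FROM products GROUP BY category HAVING MIN(price) >= 290.83

Result:
category    | MIN(price)
------------+-----------
Electronics | 934.22    
Garden      | 950.19    
Sports      | 388.75    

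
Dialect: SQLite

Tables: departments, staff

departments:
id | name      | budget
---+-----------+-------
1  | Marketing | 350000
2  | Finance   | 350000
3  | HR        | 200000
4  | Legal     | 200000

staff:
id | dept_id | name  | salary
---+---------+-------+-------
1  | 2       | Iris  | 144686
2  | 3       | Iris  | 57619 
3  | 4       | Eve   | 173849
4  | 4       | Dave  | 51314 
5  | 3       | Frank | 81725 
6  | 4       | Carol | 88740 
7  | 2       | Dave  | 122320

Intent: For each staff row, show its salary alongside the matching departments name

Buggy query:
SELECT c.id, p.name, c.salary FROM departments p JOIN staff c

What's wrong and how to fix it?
Bug: Missing join condition: each staff row is matched to all departments rows instead of just its own

Fix: Add ON c.dept_id = p.id to the JOIN

Corrected query:
SELECT c.id, p.name, c.salary FROM departments p JOIN staff c ON c.dept_id = p.id

Result:
id | name    | salary
---+---------+-------
1  | Finance | 144686
2  | HR      | 57619 
3  | Legal   | 173849
4  | Legal   | 51314 
5  | HR      | 81725 
6  | Legal   | 88740 
7  | Finance | 122320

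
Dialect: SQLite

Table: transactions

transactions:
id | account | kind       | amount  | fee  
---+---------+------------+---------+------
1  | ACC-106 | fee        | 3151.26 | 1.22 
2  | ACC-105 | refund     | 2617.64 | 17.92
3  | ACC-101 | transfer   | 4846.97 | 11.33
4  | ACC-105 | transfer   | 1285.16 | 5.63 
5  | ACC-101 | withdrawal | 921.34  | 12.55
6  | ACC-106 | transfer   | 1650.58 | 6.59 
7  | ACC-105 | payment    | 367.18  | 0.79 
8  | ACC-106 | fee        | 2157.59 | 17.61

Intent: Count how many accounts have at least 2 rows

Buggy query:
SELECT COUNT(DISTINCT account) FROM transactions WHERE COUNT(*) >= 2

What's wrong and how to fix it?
Bug: WHERE filters individual rows, not groups, so a group-level COUNT is invalid there

Fix: Group first with HAVING COUNT(*) >= 2, then COUNT the resulting groups

Corrected query:
SELECT COUNT(*) FROM (SELECT account FROM transactions GROUP BY account HAVING COUNT(*) >= 2)

Result:
COUNT(*)
--------
3       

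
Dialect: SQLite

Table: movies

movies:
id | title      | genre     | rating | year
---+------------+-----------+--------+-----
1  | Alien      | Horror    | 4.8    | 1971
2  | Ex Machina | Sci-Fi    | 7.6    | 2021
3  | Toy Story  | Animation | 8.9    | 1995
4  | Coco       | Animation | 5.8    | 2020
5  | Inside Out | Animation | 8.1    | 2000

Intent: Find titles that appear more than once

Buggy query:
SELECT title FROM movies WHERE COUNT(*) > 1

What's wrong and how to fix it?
Bug: COUNT(*) is an aggregate and cannot be used in WHERE

Fix: GROUP BY title, then filter groups with HAVING COUNT(*) > 1

Corrected query:
SELECT title FROM movies GROUP BY title HAVING COUNT(*) > 1

Result:
(no rows)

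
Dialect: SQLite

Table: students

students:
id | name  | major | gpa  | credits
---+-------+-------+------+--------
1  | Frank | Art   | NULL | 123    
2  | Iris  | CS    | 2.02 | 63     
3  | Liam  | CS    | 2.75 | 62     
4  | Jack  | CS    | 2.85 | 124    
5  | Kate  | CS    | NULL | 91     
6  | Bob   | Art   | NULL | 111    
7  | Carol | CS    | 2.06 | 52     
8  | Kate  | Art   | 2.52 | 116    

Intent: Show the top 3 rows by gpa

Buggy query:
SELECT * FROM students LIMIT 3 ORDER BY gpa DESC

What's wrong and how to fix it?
Bug: LIMIT must come after ORDER BY

Fix: Swap the clauses: ORDER BY first, then LIMIT

Corrected query:
SELECT * FROM students ORDER BY gpa DESC LIMIT 3

Result:
id | name | major | gpa  | credits
---+------+-------+------+--------
4  | Jack | CS    | 2.85 | 124    
3  | Liam | CS    | 2.75 | 62     
8  | Kate | Art   | 2.52 | 116    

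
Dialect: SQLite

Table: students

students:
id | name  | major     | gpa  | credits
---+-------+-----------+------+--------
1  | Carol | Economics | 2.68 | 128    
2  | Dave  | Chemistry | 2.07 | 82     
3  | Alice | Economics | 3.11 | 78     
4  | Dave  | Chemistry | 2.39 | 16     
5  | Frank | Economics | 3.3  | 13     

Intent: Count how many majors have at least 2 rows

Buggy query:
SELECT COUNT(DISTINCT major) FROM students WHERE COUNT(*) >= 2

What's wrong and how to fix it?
Bug: WHERE filters individual rows, not groups, so a group-level COUNT is invalid there

Fix: Group first with HAVING COUNT(*) >= 2, then COUNT the resulting groups

Corrected query:
SELECT COUNT(*) FROM (SELECT major FROM students GROUP BY major HAVING COUNT(*) >= 2)

Result:
COUNT(*)
--------
2       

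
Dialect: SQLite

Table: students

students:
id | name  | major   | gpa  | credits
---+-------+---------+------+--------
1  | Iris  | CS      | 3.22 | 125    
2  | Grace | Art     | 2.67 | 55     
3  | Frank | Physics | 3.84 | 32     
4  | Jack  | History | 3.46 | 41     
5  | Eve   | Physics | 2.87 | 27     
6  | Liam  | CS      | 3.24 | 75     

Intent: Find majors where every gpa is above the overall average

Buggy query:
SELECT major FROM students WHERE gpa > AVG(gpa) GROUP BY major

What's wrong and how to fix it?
Bug: AVG() is an aggregate; it can't sit directly in WHERE

Fix: Compute the overall average in a scalar subquery and compare each group's MIN against it in HAVING

Corrected query:
SELECT major FROM students GROUP BY major HAVING MIN(gpa) > (SELECT AVG(gpa) FROM students)

Result:
major  
-------
CS     
History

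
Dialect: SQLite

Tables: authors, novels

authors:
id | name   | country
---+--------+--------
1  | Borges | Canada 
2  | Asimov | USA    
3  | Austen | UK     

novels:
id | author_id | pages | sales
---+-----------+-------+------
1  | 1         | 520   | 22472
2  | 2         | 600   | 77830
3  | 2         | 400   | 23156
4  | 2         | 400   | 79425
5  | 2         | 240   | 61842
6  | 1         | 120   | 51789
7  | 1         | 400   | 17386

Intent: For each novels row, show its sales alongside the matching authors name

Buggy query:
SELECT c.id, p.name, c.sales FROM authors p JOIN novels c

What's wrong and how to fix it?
Bug: Missing join condition: each novels row is matched to all authors rows instead of just its own

Fix: Add ON c.author_id = p.id to the JOIN

Corrected query:
SELECT c.id, p.name, c.sales FROM authors p JOIN novels c ON c.author_id = p.id

Result:
id | name   | sales
---+--------+------
1  | Borges | 22472
2  | Asimov | 77830
3  | Asimov | 23156
4  | Asimov | 79425
5  | Asimov | 61842
6  | Borges | 51789
7  | Borges | 17386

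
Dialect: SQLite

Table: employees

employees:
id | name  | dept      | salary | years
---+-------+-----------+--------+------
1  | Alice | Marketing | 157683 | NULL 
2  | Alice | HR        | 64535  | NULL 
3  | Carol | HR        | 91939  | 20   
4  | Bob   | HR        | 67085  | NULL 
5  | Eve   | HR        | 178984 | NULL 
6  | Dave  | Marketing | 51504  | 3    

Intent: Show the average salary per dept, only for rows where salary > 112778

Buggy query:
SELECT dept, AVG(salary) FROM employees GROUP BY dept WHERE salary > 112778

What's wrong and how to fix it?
Bug: WHERE cannot follow GROUP BY

Fix: Move the WHERE clause before GROUP BY

Corrected query:
SELECT dept, AVG(salary) FROM employees WHERE salary > 112778 GROUP BY dept

Result:
dept      | AVG(salary)
----------+------------
HR        | 178984     
Marketing | 157683     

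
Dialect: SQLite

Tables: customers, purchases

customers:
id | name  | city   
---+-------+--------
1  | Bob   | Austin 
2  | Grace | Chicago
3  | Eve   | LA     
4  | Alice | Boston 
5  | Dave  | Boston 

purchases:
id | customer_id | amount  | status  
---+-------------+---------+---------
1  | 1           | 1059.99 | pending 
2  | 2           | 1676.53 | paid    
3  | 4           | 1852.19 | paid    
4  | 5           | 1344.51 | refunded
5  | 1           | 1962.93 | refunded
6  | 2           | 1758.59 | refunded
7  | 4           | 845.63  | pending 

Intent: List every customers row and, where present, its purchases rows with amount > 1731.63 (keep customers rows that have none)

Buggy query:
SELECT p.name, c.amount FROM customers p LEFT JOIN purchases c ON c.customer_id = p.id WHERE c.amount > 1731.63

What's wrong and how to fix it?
Bug: A WHERE condition on the right-hand table after LEFT JOIN drops unmatched parents

Fix: Put 'c.amount > 1731.63' in the JOIN's ON clause instead of WHERE

Corrected query:
SELECT p.name, c.amount FROM customers p LEFT JOIN purchases c ON c.customer_id = p.id AND c.amount > 1731.63

Result:
name  | amount 
------+--------
Bob   | 1962.93
Grace | 1758.59
Eve   | NULL   
Alice | 1852.19
Dave  | NULL   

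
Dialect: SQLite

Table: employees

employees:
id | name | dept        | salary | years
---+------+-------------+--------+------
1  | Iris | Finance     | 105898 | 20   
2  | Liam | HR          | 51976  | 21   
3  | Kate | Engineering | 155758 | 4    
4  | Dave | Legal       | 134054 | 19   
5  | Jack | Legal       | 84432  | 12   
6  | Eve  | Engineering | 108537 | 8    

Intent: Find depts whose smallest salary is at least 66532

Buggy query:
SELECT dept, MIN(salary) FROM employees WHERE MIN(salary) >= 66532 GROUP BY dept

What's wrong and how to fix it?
Bug: MIN() in WHERE is a misuse of aggregate

Fix: Replace WHERE with HAVING after the GROUP BY

Corrected query:
SELECT dept, MIN(salary) FROM employees GROUP BY dept HAVING MIN(salary) >= 66532

Result:
dept        | MIN(salary)
------------+------------
Engineering | 108537     
Finance     | 105898     
Legal       | 84432      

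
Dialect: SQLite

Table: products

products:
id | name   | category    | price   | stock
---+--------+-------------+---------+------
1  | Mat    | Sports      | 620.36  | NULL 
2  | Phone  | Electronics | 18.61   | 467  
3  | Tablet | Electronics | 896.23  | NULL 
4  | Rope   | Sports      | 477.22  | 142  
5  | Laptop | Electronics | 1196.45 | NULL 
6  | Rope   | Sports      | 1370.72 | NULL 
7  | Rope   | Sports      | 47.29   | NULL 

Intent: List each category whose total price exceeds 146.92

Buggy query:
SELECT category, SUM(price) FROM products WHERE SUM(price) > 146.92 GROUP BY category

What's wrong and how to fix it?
Bug: Aggregate functions cannot appear in a WHERE clause

Fix: Move the aggregate condition to a HAVING clause

Corrected query:
SELECT category, SUM(price) FROM products GROUP BY category HAVING SUM(price) > 146.92

Result:
category    | SUM(price)
------------+-----------
Electronics | 2111.29   
Sports      | 2515.59   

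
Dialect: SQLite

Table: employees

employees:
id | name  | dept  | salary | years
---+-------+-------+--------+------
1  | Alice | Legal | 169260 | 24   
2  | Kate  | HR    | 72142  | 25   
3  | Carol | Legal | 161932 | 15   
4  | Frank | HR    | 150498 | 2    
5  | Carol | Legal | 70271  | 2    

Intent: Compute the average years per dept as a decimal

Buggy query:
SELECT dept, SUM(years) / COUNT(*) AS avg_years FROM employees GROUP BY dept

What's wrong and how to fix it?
Bug: SUM(years) and COUNT(*) are both integers; the division truncates the fractional part

Fix: Cast one side to REAL so the division keeps the fractional part

Corrected query:
SELECT dept, SUM(years) * 1.0 / COUNT(*) AS avg_years FROM employees GROUP BY dept

Result:
dept  | avg_years
------+----------
HR    | 13.5     
Legal | 13.666667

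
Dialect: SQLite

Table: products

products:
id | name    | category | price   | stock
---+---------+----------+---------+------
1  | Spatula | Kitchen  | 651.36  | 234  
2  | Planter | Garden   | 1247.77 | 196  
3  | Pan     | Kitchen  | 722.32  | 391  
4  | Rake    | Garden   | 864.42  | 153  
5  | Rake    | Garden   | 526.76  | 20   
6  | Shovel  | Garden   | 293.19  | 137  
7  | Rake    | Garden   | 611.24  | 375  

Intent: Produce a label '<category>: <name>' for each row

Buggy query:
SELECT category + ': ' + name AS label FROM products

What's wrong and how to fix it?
Bug: '+' is numeric addition; on text columns SQLite converts them to 0 instead of concatenating

Fix: Use the || operator for string concatenation

Corrected query:
SELECT category || ': ' || name AS label FROM products

Result:
label           
----------------
Kitchen: Spatula
Garden: Planter 
Kitchen: Pan    
Garden: Rake    
Garden: Rake    
Garden: Shovel  
Garden: Rake    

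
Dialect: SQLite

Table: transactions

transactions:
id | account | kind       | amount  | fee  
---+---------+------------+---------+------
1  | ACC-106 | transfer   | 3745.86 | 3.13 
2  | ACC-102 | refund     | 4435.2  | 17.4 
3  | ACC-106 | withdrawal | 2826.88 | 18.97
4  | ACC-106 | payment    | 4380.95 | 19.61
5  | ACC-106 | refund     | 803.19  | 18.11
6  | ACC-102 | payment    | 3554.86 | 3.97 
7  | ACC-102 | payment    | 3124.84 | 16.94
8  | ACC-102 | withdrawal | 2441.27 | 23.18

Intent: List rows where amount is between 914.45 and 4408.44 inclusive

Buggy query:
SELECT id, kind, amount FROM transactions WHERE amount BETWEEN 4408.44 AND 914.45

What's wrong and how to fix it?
Bug: The bounds are reversed; BETWEEN a AND b requires a <= b to match anything

Fix: Swap the bounds so the smaller value comes first

Corrected query:
SELECT id, kind, amount FROM transactions WHERE amount BETWEEN 914.45 AND 4408.44

Result:
id | kind       | amount 
---+------------+--------
1  | transfer   | 3745.86
3  | withdrawal | 2826.88
4  | payment    | 4380.95
6  | payment    | 3554.86
7  | payment    | 3124.84
8  | withdrawal | 2441.27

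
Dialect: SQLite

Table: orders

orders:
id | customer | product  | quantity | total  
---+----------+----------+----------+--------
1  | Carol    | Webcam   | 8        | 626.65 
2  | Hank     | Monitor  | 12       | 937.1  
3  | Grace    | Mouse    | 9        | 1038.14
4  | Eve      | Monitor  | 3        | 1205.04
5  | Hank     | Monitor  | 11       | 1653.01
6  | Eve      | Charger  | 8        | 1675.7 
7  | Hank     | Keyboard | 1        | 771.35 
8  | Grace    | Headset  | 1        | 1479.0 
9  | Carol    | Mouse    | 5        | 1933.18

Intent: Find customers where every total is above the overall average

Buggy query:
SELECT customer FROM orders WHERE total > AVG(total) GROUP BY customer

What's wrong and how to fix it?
Bug: WHERE evaluates per row before aggregation, so AVG() is unavailable

Fix: Compute the overall average in a scalar subquery and compare each group's MIN against it in HAVING

Corrected query:
SELECT customer FROM orders GROUP BY customer HAVING MIN(total) > (SELECT AVG(total) FROM orders)

Result:
(no rows)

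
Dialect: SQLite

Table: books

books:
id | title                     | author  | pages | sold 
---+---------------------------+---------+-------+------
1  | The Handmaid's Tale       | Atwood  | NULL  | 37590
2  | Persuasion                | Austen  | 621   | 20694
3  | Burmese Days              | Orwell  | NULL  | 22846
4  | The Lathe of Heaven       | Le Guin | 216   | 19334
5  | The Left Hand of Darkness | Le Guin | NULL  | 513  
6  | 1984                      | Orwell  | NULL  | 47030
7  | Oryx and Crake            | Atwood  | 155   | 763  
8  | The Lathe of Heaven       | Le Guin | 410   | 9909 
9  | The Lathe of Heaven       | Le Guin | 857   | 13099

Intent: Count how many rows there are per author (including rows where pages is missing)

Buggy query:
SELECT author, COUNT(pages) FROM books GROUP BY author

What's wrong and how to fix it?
Bug: COUNT(pages) skips NULLs, so groups with missing pages are undercounted

Fix: Use COUNT(*) to count all rows regardless of NULL

Corrected query:
SELECT author, COUNT(*) FROM books GROUP BY author

Result:
author  | COUNT(*)
--------+---------
Atwood  | 2       
Austen  | 1       
Le Guin | 4       
Orwell  | 2       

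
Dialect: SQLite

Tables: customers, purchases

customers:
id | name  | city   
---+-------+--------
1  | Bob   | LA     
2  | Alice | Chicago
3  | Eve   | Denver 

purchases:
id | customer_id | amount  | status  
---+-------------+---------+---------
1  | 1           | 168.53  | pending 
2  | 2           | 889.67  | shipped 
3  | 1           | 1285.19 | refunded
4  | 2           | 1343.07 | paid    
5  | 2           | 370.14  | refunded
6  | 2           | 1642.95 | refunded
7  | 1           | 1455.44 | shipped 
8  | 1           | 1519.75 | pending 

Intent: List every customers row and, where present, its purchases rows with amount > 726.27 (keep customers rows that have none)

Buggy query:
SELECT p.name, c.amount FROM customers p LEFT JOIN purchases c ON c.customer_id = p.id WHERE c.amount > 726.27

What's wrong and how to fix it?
Bug: Filtering c.amount in WHERE discards the NULL rows produced by LEFT JOIN, turning it into an inner join

Fix: Move the right-table condition into the ON clause so unmatched parents are kept

Corrected query:
SELECT p.name, c.amount FROM customers p LEFT JOIN purchases c ON c.customer_id = p.id AND c.amount > 726.27

Result:
name  | amount 
------+--------
Bob   | 1285.19
Bob   | 1455.44
Bob   | 1519.75
Alice | 889.67 
Alice | 1343.07
Alice | 1642.95
Eve   | NULL   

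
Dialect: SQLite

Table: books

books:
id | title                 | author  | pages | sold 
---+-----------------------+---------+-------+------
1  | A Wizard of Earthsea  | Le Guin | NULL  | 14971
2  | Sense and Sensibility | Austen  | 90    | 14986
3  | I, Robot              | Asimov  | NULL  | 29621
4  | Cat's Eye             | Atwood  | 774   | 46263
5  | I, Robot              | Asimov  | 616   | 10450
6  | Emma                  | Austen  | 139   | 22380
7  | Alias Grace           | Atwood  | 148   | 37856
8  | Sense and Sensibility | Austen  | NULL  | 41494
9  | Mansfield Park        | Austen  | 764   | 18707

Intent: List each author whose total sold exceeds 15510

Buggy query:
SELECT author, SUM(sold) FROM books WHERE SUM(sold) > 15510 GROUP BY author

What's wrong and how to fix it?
Bug: WHERE runs before GROUP BY, so aggregates aren't available there

Fix: Move the aggregate condition to a HAVING clause

Corrected query:
SELECT author, SUM(sold) FROM books GROUP BY author HAVING SUM(sold) > 15510

Result:
author | SUM(sold)
-------+----------
Asimov | 40071    
Atwood | 84119    
Austen | 97567    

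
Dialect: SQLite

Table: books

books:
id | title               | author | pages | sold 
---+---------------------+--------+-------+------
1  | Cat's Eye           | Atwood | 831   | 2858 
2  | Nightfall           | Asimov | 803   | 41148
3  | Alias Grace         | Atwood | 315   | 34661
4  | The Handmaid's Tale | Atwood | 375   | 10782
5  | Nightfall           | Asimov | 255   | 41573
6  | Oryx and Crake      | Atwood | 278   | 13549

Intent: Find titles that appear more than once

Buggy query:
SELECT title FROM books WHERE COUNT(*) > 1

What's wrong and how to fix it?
Bug: COUNT(*) is an aggregate and cannot be used in WHERE

Fix: GROUP BY title, then filter groups with HAVING COUNT(*) > 1

Corrected query:
SELECT title FROM books GROUP BY title HAVING COUNT(*) > 1

Result:
title    
---------
Nightfall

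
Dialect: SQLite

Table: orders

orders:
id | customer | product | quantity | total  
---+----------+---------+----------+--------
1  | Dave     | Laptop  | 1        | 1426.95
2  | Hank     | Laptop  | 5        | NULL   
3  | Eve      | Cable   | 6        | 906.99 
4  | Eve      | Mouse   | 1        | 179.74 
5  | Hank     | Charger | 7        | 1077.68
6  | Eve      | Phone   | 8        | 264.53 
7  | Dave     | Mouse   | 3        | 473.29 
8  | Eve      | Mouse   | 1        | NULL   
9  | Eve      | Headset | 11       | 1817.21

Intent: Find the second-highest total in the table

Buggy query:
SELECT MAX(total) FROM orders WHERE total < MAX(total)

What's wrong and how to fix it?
Bug: MAX(total) on the right of the comparison is an aggregate-in-WHERE error

Fix: Compute the overall MAX in a subquery, then take MAX of rows below it

Corrected query:
SELECT MAX(total) FROM orders WHERE total < (SELECT MAX(total) FROM orders)

Result:
MAX(total)
----------
1426.95   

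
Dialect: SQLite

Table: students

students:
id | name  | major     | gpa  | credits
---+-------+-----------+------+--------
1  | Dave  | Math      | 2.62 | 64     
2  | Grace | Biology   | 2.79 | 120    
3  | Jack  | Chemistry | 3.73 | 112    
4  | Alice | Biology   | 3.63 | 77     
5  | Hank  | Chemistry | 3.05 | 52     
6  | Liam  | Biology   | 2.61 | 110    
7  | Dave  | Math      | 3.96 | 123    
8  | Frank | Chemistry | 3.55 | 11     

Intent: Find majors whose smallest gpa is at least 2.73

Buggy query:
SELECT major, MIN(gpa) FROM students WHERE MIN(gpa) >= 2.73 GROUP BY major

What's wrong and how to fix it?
Bug: Aggregates like MIN are computed per group after WHERE runs

Fix: Use HAVING for the per-group MIN condition

Corrected query:
SELECT major, MIN(gpa) FROM students GROUP BY major HAVING MIN(gpa) >= 2.73

Result:
major     | MIN(gpa)
----------+---------
Chemistry | 3.05    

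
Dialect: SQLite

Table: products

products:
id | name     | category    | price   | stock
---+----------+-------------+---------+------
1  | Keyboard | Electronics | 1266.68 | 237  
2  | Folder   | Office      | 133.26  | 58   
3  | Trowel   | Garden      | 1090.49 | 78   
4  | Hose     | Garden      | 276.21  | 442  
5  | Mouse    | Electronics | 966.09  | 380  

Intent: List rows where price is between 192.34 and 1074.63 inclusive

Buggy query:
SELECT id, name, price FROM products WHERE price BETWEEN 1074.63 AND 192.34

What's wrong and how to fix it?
Bug: The bounds are reversed; BETWEEN a AND b requires a <= b to match anything

Fix: Write BETWEEN 192.34 AND 1074.63

Corrected query:
SELECT id, name, price FROM products WHERE price BETWEEN 192.34 AND 1074.63

Result:
id | name  | price 
---+-------+-------
4  | Hose  | 276.21
5  | Mouse | 966.09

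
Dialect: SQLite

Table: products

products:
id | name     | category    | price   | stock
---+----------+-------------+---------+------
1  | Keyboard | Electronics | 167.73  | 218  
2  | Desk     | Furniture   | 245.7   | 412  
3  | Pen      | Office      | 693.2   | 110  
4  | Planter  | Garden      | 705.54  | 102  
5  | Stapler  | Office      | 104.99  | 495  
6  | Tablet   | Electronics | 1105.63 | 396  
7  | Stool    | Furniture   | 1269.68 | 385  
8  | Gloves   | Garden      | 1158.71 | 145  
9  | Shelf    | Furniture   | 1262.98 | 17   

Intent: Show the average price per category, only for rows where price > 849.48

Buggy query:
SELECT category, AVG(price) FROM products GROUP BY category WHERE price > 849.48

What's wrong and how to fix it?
Bug: Row-level WHERE must come before GROUP BY in the clause order

Fix: Move the WHERE clause before GROUP BY

Corrected query:
SELECT category, AVG(price) FROM products WHERE price > 849.48 GROUP BY category

Result:
category    | AVG(price)
------------+-----------
Electronics | 1105.63   
Furniture   | 1266.33   
Garden      | 1158.71   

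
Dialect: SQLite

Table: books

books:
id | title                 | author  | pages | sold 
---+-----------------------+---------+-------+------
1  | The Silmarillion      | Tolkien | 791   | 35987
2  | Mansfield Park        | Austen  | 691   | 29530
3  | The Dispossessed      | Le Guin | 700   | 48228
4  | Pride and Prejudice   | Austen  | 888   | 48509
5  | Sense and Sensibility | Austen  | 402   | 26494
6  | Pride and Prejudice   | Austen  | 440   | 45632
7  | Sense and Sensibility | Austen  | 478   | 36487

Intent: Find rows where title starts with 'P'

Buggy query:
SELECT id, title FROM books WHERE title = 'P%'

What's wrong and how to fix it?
Bug: Wildcards only work with LIKE; '=' treats '%' as a literal character

Fix: Use LIKE for wildcard pattern matching

Corrected query:
SELECT id, title FROM books WHERE title LIKE 'P%'

Result:
id | title              
---+--------------------
4  | Pride and Prejudice
6  | Pride and Prejudice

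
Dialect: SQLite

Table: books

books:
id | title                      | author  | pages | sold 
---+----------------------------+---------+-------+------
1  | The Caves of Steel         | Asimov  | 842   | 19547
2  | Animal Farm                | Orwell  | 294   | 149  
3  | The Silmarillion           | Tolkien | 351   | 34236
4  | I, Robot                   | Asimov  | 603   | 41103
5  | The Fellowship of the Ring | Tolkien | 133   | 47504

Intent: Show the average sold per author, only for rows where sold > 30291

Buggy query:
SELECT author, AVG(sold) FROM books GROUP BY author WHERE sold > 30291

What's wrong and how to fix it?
Bug: WHERE cannot follow GROUP BY

Fix: Place WHERE between FROM and GROUP BY

Corrected query:
SELECT author, AVG(sold) FROM books WHERE sold > 30291 GROUP BY author

Result:
author  | AVG(sold)
--------+----------
Asimov  | 41103    
Tolkien | 40870    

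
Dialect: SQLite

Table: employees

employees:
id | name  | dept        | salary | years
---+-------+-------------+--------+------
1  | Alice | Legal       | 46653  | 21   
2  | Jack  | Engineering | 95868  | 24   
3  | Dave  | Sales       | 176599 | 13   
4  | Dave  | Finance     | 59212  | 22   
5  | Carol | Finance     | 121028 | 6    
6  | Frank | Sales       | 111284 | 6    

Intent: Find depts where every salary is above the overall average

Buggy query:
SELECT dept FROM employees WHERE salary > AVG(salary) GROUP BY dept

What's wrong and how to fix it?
Bug: WHERE evaluates per row before aggregation, so AVG() is unavailable

Fix: Use a subquery for AVG and a HAVING MIN(...) filter so the condition holds for every row in the group

Corrected query:
SELECT dept FROM employees GROUP BY dept HAVING MIN(salary) > (SELECT AVG(salary) FROM employees)

Result:
dept 
-----
Sales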